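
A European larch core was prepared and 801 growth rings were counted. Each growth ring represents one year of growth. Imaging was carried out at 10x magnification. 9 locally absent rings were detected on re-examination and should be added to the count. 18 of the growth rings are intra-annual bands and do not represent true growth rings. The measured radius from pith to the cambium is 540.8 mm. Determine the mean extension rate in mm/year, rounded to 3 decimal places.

0.683 mm/year

Adjusted count: 801 − 18 + 9 = 792 growth rings.
Extension rate ≈ 540.8 / 792 = 0.683 mm/year.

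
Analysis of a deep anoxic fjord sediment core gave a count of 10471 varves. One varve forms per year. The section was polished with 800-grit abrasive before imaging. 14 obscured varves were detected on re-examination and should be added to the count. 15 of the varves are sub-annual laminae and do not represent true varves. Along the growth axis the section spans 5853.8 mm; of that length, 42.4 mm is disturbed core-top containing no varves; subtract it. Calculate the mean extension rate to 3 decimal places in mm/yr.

True varve count = 10471 − 15 + 14 = 10470.
Removing the 42.4 mm offcut leaves 5853.8 − 42.4 = 5811.4 mm.
Mean rate = 5811.4 mm / 10470 years ≈ 0.555 mm/yr.

0.555 mm/yr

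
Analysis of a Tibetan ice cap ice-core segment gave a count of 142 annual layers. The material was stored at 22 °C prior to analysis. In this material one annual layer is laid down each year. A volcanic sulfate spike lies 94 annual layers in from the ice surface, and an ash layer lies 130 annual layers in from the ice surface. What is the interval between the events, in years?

36 yr

130 − 94 = 36 annual layers lie between the two events.
One annual layer per year makes the interval 36 years.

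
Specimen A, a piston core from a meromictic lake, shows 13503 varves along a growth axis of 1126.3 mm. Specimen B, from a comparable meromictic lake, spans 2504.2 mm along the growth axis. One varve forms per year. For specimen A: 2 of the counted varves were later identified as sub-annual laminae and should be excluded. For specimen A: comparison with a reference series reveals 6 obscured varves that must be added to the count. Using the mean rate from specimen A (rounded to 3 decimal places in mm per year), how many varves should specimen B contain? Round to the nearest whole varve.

Specimen A: correcting the raw count gives 13503 − 2 + 6 = 13507 true varves.
A: Mean rate = 1126.3 mm / 13507 years ≈ 0.083 mm per year.
For B, 2504.2 / 0.083 = 30171.08 years ≈ 30171 varves.

30171 varves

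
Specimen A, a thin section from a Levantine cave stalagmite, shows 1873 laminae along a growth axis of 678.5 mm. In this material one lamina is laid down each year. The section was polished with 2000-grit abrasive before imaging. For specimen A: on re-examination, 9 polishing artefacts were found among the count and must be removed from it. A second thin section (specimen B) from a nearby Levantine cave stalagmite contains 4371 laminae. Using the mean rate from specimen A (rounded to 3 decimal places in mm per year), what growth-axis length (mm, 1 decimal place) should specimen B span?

1591.0 mm

Specimen A: adjusted count: 1873 − 9 = 1864 laminae.
A: Mean rate = 678.5 mm / 1864 years ≈ 0.364 mm/year.
Length of B = 0.364 × 4371 = 1591.0 mm.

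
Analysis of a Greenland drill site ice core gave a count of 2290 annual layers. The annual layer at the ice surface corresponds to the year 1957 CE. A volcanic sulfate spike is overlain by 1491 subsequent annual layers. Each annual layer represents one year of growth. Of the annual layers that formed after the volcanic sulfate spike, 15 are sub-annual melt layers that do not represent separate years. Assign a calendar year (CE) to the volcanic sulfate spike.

1491 annual layers post-date the volcanic sulfate spike.
1491 − 15 false = 1476 true annual layers after the volcanic sulfate spike.
Counting back 1476 years from 1957 CE places the volcanic sulfate spike in 1957 − 1476 = 481 CE.

481 CE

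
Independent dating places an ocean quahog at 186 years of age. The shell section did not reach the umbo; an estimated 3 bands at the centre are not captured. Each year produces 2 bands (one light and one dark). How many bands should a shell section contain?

369 bands

Expected bands: 186 × 2 = 372.
Subtracting the 3 bands not captured gives 372 − 3 = 369 bands in the record.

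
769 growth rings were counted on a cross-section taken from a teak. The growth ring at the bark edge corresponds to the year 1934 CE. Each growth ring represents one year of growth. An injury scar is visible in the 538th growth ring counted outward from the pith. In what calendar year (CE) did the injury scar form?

The injury scar sits at growth ring 538 from the pith, so 769 − 538 = 231 growth rings formed after it.
Counting back 231 years from 1934 CE places the injury scar in 1934 − 231 = 1703 CE.

1703 CE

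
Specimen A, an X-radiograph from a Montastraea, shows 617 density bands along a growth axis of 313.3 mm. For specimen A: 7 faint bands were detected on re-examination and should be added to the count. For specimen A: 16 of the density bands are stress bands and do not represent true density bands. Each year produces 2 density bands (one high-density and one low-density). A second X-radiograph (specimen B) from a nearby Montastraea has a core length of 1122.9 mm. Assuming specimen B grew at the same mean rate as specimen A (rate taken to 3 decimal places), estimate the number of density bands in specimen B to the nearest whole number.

Specimen A: correcting the raw count gives 617 − 16 + 7 = 608 true density bands.
Specimen A: dividing by 2 density bands per year: 608 / 2 = 304 years.
A: 313.3 mm over 304 years gives 313.3 / 304 ≈ 1.031 mm/yr.
B spans 1122.9 / 1.031 = 1089.14 years; at 2 density bands per year that is 1089.14 × 2 ≈ 2178 density bands.

2178 density bands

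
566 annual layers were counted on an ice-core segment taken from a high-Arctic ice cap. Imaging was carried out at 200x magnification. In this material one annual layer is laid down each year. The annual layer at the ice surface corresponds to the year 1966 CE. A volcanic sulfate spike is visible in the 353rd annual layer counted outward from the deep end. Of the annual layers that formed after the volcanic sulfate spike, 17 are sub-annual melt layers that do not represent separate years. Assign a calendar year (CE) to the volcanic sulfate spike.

1770 CE

The volcanic sulfate spike sits at annual layer 353 from the deep end, so 566 − 353 = 213 annual layers formed after it.
Excluding 17 false annual layers: 213 − 17 = 196.
1966 − 196 = 1770 CE.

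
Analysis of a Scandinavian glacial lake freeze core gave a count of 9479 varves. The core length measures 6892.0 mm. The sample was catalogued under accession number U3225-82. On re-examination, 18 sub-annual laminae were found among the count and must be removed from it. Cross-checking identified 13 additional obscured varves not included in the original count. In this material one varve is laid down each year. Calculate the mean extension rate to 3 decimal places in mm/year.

Correcting the raw count gives 9479 − 18 + 13 = 9474 true varves.
Extension rate ≈ 6892.0 / 9474 = 0.727 mm/year.

0.727 mm/year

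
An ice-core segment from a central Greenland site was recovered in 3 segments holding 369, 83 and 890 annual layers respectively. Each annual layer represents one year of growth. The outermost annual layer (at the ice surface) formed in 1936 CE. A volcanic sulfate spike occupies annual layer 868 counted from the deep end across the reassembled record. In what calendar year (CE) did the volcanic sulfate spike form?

Total annual layers = 369 + 83 + 890 = 1342.
The volcanic sulfate spike sits at annual layer 868 from the deep end, so 1342 − 868 = 474 annual layers formed after it.
Counting back 474 years from 1936 CE places the volcanic sulfate spike in 1936 − 474 = 1462 CE.

1462 CE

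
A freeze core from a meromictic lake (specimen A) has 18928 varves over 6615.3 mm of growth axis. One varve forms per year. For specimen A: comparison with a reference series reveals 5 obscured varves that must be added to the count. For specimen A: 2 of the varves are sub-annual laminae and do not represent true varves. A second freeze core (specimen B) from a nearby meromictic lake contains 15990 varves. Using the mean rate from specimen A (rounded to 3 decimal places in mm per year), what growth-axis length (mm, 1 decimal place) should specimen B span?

Specimen A: true varve count = 18928 − 2 + 5 = 18931.
A: Mean rate = 6615.3 mm / 18931 years ≈ 0.349 mm/year.
For B, 0.349 mm/year × 15990 years = 5580.5 mm.

5580.5 mm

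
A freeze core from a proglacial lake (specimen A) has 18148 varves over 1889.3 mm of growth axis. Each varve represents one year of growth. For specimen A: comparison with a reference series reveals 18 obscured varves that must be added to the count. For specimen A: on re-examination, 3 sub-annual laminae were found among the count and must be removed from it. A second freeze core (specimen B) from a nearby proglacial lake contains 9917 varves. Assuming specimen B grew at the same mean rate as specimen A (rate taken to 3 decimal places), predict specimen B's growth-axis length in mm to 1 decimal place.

1031.4 mm

Specimen A: after corrections the count is 18148 − 3 + 18 = 18163 varves.
A: 1889.3 mm over 18163 years gives 1889.3 / 18163 ≈ 0.104 mm/yr.
Length of B = 0.104 × 9917 = 1031.4 mm.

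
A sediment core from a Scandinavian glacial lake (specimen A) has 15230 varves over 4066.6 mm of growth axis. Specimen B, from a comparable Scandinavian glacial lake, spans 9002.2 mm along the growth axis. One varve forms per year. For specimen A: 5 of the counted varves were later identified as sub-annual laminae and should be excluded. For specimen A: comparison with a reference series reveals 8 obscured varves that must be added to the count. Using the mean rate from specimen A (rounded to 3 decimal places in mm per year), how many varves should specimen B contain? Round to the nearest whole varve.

Specimen A: correcting the raw count gives 15230 − 5 + 8 = 15233 true varves.
A: Extension rate ≈ 4066.6 / 15233 = 0.267 mm/yr.
For B, 9002.2 / 0.267 = 33716.10 years ≈ 33716 varves.

33716 varves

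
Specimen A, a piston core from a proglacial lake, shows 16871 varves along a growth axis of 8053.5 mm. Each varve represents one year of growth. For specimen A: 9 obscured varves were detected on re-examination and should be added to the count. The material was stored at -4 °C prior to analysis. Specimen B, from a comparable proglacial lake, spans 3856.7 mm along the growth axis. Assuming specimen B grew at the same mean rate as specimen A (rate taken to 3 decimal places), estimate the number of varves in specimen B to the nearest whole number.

Specimen A: adjusted count: 16871 + 9 = 16880 varves.
A: Extension rate ≈ 8053.5 / 16880 = 0.477 mm/yr.
Specimen B: 3856.7 mm / 0.477 mm per year = 8085.32 years ≈ 8085 varves.

8085 varves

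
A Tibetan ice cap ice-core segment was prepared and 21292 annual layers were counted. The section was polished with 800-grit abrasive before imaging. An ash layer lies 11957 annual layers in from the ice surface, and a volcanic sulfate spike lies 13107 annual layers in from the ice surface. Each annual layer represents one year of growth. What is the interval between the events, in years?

13107 − 11957 = 1150 annual layers lie between the two events.
That is 1150 years at one annual layer per year.

1150 years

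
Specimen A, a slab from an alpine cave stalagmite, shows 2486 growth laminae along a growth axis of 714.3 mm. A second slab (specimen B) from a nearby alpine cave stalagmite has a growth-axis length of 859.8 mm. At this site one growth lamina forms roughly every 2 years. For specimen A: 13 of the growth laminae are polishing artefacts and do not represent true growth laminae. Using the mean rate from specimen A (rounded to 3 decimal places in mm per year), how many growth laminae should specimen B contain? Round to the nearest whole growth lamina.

Specimen A: correcting the raw count gives 2486 − 13 = 2473 true growth laminae.
Specimen A: 2473 growth laminae at 2 years each span 2473 × 2 = 4946 years.
A: Extension rate ≈ 714.3 / 4946 = 0.144 mm per year.
Specimen B: 859.8 mm / 0.144 mm per year = 5970.83 years; at 2 years per growth lamina that is 5970.83 / 2 ≈ 2985 growth laminae.

2985 growth laminae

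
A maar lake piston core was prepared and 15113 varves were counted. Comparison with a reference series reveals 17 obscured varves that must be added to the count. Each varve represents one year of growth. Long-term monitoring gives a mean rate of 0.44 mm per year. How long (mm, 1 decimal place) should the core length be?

6657.2 mm

True varve count = 15113 + 17 = 15130.
Predicted length = 0.44 mm/year × 15130 years = 6657.2 mm.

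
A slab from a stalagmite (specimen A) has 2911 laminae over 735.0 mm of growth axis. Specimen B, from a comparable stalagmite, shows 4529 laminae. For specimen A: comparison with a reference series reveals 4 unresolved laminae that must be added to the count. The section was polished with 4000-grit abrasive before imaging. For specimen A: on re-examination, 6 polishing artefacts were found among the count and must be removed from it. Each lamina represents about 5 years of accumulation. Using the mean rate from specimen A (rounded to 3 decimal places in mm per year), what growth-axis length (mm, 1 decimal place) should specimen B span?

Specimen A: correcting the raw count gives 2911 − 6 + 4 = 2909 true laminae.
Specimen A: at 5 years per lamina, 2909 × 5 = 14545 years.
A: 735.0 mm over 14545 years gives 735.0 / 14545 ≈ 0.051 mm per year.
Specimen B: multiplying by 5 years per lamina: 4529 × 5 = 22645 years. B's length ≈ 0.051 × 22645 = 1154.9 mm.

1154.9 mm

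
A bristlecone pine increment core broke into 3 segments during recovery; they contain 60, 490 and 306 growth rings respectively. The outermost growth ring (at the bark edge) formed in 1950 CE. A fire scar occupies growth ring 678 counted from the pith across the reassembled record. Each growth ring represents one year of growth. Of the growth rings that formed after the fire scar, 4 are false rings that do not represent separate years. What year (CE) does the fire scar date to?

Total growth rings = 60 + 490 + 306 = 856.
The fire scar sits at growth ring 678 from the pith, so 856 − 678 = 178 growth rings formed after it.
Excluding 4 false growth rings: 178 − 4 = 174.
1950 − 174 = 1776 CE.

1776 CE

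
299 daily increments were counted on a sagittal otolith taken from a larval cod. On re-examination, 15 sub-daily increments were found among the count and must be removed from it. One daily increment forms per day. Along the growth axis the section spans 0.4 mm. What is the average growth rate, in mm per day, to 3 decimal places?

After corrections the count is 299 − 15 = 284 daily increments.
0.4 mm over 284 days gives 0.4 / 284 ≈ 0.001 mm per day.

0.001 mm per day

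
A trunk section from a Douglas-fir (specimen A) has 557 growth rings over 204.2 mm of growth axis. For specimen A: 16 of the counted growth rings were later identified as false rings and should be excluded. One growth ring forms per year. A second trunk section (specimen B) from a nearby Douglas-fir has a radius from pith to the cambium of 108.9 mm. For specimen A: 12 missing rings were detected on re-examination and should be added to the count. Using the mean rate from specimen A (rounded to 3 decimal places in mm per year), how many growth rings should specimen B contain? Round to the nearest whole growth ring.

Specimen A: adjusted count: 557 − 16 + 12 = 553 growth rings.
A: Extension rate ≈ 204.2 / 553 = 0.369 mm/yr.
B spans 108.9 / 0.369 = 295.12 years ≈ 295 growth rings.

295 growth rings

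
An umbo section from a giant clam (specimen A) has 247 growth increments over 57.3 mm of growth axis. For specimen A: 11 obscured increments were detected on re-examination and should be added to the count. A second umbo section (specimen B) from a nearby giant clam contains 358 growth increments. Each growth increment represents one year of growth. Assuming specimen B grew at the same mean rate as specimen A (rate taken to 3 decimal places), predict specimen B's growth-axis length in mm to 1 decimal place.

79.5 mm

Specimen A: correcting the raw count gives 247 + 11 = 258 true growth increments.
A: Mean rate = 57.3 mm / 258 years ≈ 0.222 mm per year.
B's length ≈ 0.222 × 358 = 79.5 mm.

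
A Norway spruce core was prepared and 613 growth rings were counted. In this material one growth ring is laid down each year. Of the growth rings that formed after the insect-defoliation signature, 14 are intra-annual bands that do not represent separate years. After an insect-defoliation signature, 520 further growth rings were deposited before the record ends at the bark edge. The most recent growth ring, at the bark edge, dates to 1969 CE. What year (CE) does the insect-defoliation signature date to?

1463 CE

There are 520 growth rings younger than the insect-defoliation signature.
520 − 14 false = 506 true growth rings after the insect-defoliation signature.
Counting back 506 years from 1969 CE places the insect-defoliation signature in 1969 − 506 = 1463 CE.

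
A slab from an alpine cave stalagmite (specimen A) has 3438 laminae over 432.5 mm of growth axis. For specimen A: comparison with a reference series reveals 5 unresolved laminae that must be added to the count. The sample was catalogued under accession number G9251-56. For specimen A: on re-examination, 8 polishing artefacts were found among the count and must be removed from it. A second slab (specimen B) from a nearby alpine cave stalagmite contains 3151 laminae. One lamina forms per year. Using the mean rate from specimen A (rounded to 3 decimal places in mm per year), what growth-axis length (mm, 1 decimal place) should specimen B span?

Specimen A: correcting the raw count gives 3438 − 8 + 5 = 3435 true laminae.
A: Extension rate ≈ 432.5 / 3435 = 0.126 mm/yr.
For B, 0.126 mm/year × 3151 years = 397.0 mm.

397.0 mm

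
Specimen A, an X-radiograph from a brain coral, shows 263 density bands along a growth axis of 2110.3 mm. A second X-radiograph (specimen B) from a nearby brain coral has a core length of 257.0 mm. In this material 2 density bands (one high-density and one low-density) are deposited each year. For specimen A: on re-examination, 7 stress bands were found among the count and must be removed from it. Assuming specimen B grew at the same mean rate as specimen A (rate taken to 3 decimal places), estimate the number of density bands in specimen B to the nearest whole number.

31 density bands

Specimen A: adjusted count: 263 − 7 = 256 density bands.
Specimen A: 256 density bands at 2 per year is 256 / 2 = 128 years.
A: 2110.3 mm over 128 years gives 2110.3 / 128 ≈ 16.487 mm/year.
B spans 257.0 / 16.487 = 15.59 years; at 2 density bands per year that is 15.59 × 2 ≈ 31 density bands.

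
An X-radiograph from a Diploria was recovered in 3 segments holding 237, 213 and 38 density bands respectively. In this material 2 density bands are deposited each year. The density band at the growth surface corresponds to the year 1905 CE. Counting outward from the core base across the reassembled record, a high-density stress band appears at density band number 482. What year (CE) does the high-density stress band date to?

1902 CE

Total density bands = 237 + 213 + 38 = 488.
The high-density stress band sits at density band 482 from the core base, so 488 − 482 = 6 density bands formed after it.
6 density bands at 2 per year is 6 / 2 = 3 years.
1905 − 3 = 1902 CE.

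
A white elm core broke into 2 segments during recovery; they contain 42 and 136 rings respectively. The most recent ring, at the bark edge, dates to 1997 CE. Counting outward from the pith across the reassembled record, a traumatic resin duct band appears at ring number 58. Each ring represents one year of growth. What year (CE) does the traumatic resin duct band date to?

1877 CE

Total rings = 42 + 136 = 178.
178 − 58 = 120 rings lie beyond the traumatic resin duct band toward the bark edge.
1997 − 120 = 1877 CE.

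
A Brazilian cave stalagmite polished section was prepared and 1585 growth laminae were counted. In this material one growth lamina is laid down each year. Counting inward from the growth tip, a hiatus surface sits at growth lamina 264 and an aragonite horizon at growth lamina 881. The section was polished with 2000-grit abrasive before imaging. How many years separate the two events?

617 yr

881 − 264 = 617 growth laminae lie between the two events.
At one growth lamina per year, 617 years elapsed between them.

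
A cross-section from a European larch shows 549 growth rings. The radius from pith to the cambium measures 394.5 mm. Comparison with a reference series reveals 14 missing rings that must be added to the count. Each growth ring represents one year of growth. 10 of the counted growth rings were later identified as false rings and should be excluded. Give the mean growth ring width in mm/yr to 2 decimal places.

0.71 mm/yr

Correcting the raw count gives 549 − 10 + 14 = 553 true growth rings.
394.5 mm over 553 years gives 394.5 / 553 ≈ 0.71 mm/yr.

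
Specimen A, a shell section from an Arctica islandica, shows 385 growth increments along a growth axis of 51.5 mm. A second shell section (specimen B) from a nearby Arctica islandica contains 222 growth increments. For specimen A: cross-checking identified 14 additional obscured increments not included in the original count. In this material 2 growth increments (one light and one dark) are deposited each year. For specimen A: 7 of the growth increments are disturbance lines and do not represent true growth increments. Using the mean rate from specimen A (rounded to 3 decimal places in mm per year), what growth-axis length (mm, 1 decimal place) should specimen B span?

Specimen A: adjusted count: 385 − 7 + 14 = 392 growth increments.
Specimen A: 392 growth increments at 2 per year is 392 / 2 = 196 years.
A: Mean rate = 51.5 mm / 196 years ≈ 0.263 mm/yr.
Specimen B: dividing by 2 growth increments per year: 222 / 2 = 111 years. For B, 0.263 mm/year × 111 years = 29.2 mm.

29.2 mm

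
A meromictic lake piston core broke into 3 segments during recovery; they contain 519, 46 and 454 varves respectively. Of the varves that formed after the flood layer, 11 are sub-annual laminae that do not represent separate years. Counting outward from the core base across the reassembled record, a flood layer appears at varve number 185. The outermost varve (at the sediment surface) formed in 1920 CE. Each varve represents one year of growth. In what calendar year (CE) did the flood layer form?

Total varves = 519 + 46 + 454 = 1019.
1019 − 185 = 834 varves lie beyond the flood layer toward the sediment surface.
Excluding 11 false varves: 834 − 11 = 823.
1920 − 823 = 1097 CE.

1097 CE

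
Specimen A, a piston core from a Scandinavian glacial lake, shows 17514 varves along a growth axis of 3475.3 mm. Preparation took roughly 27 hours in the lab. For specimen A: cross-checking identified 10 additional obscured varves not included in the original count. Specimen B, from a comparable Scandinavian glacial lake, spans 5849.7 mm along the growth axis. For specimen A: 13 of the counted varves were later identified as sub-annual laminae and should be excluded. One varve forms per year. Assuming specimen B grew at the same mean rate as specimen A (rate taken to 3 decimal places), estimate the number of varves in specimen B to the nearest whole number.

Specimen A: correcting the raw count gives 17514 − 13 + 10 = 17511 true varves.
A: 3475.3 mm over 17511 years gives 3475.3 / 17511 ≈ 0.198 mm per year.
For B, 5849.7 / 0.198 = 29543.94 years ≈ 29544 varves.

29544 varves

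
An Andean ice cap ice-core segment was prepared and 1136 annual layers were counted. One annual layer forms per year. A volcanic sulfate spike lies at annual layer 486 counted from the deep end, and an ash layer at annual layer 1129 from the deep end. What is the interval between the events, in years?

1129 − 486 = 643 annual layers lie between the two events.
At one annual layer per year, 643 years elapsed between them.

643 years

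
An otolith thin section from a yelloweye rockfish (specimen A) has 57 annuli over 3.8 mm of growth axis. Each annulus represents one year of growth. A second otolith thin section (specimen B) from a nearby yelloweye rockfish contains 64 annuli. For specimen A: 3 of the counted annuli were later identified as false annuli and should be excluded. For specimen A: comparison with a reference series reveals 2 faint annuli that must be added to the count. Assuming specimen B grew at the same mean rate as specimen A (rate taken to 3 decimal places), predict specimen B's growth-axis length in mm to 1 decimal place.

Specimen A: correcting the raw count gives 57 − 3 + 2 = 56 true annuli.
A: Extension rate ≈ 3.8 / 56 = 0.068 mm per year.
For B, 0.068 mm/year × 64 years = 4.4 mm.

4.4 mm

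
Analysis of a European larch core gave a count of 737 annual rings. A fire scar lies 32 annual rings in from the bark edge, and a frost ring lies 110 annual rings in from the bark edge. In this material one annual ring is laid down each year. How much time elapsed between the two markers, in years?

78 yr

110 − 32 = 78 annual rings lie between the two events.
At one annual ring per year, 78 years elapsed between them.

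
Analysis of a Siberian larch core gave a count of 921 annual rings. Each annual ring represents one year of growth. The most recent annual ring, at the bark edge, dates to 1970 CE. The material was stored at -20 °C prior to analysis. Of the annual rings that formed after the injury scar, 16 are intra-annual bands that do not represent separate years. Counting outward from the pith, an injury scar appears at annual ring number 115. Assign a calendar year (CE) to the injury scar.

1180 CE

921 − 115 = 806 annual rings lie beyond the injury scar toward the bark edge.
Removing the 16 false annual rings leaves 806 − 16 = 790 true annual rings beyond the injury scar.
1970 − 790 = 1180 CE.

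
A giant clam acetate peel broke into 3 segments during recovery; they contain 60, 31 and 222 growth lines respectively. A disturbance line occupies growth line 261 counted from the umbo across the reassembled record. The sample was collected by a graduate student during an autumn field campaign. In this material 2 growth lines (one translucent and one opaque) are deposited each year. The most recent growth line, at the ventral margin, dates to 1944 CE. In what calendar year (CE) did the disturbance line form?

1918 CE

Total growth lines = 60 + 31 + 222 = 313.
313 − 261 = 52 growth lines lie beyond the disturbance line toward the ventral margin.
52 growth lines at 2 per year is 52 / 2 = 26 years.
The growth line at the ventral margin is 1944 CE, so the disturbance line dates to 1944 − 26 = 1918 CE.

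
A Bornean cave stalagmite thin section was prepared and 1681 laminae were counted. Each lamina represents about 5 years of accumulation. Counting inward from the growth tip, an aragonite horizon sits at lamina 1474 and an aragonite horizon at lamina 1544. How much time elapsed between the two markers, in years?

350 years

Separation: 1544 − 1474 = 70 laminae.
Multiplying by 5 years per lamina: 70 × 5 = 350 years.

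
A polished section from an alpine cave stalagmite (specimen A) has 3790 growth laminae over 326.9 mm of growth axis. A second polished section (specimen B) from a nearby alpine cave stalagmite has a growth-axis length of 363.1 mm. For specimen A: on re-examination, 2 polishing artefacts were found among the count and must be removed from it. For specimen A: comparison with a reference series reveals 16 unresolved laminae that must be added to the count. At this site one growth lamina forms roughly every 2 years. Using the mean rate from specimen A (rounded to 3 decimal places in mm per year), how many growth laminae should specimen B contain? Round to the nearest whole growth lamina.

Specimen A: adjusted count: 3790 − 2 + 16 = 3804 growth laminae.
Specimen A: at 2 years per growth lamina, 3804 × 2 = 7608 years.
A: Mean rate = 326.9 mm / 7608 years ≈ 0.043 mm per year.
B spans 363.1 / 0.043 = 8444.19 years; at 2 years per growth lamina that is 8444.19 / 2 ≈ 4222 growth laminae.

4222 growth laminae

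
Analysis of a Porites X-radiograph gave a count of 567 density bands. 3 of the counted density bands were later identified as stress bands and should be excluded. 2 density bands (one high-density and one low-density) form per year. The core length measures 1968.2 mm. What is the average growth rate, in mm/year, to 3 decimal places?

6.979 mm/year

True density band count = 567 − 3 = 564.
Dividing by 2 density bands per year: 564 / 2 = 282 years.
1968.2 mm over 282 years gives 1968.2 / 282 ≈ 6.979 mm/year.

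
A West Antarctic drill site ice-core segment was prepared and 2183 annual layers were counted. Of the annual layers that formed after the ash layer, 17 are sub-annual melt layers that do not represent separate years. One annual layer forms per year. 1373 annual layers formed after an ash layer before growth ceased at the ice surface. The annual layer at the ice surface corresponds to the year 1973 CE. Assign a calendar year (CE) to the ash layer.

1373 annual layers formed after the ash layer.
Excluding 17 false annual layers: 1373 − 17 = 1356.
The annual layer at the ice surface is 1973 CE, so the ash layer dates to 1973 − 1356 = 617 CE.

617 CE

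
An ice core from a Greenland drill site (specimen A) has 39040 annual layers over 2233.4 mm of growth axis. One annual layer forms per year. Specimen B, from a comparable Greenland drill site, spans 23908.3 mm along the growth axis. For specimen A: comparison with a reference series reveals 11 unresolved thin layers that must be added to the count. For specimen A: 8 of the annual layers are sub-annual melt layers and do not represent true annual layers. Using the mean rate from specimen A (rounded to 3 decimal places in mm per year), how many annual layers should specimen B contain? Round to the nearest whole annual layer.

Specimen A: adjusted count: 39040 − 8 + 11 = 39043 annual layers.
A: Mean rate = 2233.4 mm / 39043 years ≈ 0.057 mm/yr.
For B, 23908.3 / 0.057 = 419443.86 years ≈ 419444 annual layers.

419444 annual layers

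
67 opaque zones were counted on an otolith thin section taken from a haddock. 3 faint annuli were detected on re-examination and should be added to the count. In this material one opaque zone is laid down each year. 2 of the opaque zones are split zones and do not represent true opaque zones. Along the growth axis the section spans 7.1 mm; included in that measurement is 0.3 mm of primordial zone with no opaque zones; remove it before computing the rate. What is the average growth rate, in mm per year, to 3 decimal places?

True opaque zone count = 67 − 2 + 3 = 68.
The growth record spans 7.1 − 0.3 = 6.8 mm.
6.8 mm over 68 years gives 6.8 / 68 ≈ 0.100 mm per year.

0.100 mm per year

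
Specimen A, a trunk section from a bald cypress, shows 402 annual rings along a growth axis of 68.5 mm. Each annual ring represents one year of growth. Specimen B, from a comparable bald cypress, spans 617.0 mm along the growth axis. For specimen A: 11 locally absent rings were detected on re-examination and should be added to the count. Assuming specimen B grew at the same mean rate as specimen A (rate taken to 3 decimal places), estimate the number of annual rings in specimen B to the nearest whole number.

Specimen A: true annual ring count = 402 + 11 = 413.
A: Mean rate = 68.5 mm / 413 years ≈ 0.166 mm/year.
For B, 617.0 / 0.166 = 3716.87 years ≈ 3717 annual rings.

3717 annual rings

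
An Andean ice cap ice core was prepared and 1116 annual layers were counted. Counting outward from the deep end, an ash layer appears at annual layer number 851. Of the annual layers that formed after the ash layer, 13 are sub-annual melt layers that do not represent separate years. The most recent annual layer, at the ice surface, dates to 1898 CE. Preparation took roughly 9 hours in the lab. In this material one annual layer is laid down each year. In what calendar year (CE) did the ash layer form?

1646 CE

1116 − 851 = 265 annual layers lie beyond the ash layer toward the ice surface.
Excluding 13 false annual layers: 265 − 13 = 252.
Counting back 252 years from 1898 CE places the ash layer in 1898 − 252 = 1646 CE.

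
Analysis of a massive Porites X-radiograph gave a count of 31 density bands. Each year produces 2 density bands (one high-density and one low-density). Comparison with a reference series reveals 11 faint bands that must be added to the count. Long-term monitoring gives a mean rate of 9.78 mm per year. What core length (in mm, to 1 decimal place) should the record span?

205.4 mm

Correcting the raw count gives 31 + 11 = 42 true density bands.
With 2 density bands per year, 42 / 2 = 21 years.
21 years at 9.78 mm/year gives 9.78 × 21 = 205.4 mm.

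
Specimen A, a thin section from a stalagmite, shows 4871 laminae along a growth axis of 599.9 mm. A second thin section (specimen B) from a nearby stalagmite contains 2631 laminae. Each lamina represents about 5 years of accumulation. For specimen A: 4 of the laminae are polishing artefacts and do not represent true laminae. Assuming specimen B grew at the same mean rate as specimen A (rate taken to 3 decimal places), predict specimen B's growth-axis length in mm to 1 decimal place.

Specimen A: after corrections the count is 4871 − 4 = 4867 laminae.
Specimen A: multiplying by 5 years per lamina: 4867 × 5 = 24335 years.
A: 599.9 mm over 24335 years gives 599.9 / 24335 ≈ 0.025 mm per year.
Specimen B: multiplying by 5 years per lamina: 2631 × 5 = 13155 years. B's length ≈ 0.025 × 13155 = 328.9 mm.

328.9 mm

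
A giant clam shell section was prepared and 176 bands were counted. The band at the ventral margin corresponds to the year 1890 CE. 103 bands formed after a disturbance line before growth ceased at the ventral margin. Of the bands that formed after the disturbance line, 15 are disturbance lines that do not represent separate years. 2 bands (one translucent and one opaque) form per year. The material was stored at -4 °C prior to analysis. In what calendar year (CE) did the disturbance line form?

1846 CE

103 bands post-date the disturbance line.
Excluding 15 false bands: 103 − 15 = 88.
Dividing by 2 bands per year: 88 / 2 = 44 years.
Counting back 44 years from 1890 CE places the disturbance line in 1890 − 44 = 1846 CE.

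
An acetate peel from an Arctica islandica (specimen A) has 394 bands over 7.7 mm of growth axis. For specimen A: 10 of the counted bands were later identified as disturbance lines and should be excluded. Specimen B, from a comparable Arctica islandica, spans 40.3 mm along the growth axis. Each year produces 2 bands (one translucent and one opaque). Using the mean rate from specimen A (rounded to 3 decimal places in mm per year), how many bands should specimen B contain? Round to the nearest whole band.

2015 bands

Specimen A: after corrections the count is 394 − 10 = 384 bands.
Specimen A: with 2 bands per year, 384 / 2 = 192 years.
A: Extension rate ≈ 7.7 / 192 = 0.040 mm per year.
B spans 40.3 / 0.040 = 1007.50 years; at 2 bands per year that is 1007.50 × 2 ≈ 2015 bands.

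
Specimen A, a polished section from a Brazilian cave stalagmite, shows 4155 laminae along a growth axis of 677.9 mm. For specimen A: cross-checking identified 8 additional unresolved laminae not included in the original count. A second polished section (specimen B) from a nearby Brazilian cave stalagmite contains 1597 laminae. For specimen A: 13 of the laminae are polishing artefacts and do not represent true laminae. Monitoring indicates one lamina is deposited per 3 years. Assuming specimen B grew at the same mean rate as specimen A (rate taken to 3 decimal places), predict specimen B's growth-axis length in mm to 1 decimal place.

258.7 mm

Specimen A: adjusted count: 4155 − 13 + 8 = 4150 laminae.
Specimen A: at 3 years per lamina, 4150 × 3 = 12450 years.
A: Mean rate = 677.9 mm / 12450 years ≈ 0.054 mm/yr.
Specimen B: at 3 years per lamina, 1597 × 3 = 4791 years. Length of B = 0.054 × 4791 = 258.7 mm.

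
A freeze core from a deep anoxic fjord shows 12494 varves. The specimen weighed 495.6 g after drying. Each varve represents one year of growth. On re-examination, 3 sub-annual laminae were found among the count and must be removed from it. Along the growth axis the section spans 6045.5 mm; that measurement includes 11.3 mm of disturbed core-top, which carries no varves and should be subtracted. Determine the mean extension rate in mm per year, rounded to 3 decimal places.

0.483 mm per year

After corrections the count is 12494 − 3 = 12491 varves.
Net length = 6045.5 − 11.3 = 6034.2 mm.
6034.2 mm over 12491 years gives 6034.2 / 12491 ≈ 0.483 mm per year.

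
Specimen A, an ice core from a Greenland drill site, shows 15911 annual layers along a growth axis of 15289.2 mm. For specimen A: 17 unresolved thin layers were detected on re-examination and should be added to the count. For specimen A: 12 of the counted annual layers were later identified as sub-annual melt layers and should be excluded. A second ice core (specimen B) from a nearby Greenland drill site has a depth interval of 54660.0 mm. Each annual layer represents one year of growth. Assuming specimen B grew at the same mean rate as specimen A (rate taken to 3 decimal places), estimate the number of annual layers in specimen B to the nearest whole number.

56878 annual layers

Specimen A: correcting the raw count gives 15911 − 12 + 17 = 15916 true annual layers.
A: 15289.2 mm over 15916 years gives 15289.2 / 15916 ≈ 0.961 mm/yr.
Specimen B: 54660.0 mm / 0.961 mm per year = 56878.25 years ≈ 56878 annual layers.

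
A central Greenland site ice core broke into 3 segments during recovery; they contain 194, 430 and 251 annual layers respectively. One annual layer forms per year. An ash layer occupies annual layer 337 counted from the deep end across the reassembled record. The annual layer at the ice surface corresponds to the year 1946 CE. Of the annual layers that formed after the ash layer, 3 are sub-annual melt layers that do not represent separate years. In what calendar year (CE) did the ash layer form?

Total annual layers = 194 + 430 + 251 = 875.
The ash layer sits at annual layer 337 from the deep end, so 875 − 337 = 538 annual layers formed after it.
Excluding 3 false annual layers: 538 − 3 = 535.
1946 − 535 = 1411 CE.

1411 CE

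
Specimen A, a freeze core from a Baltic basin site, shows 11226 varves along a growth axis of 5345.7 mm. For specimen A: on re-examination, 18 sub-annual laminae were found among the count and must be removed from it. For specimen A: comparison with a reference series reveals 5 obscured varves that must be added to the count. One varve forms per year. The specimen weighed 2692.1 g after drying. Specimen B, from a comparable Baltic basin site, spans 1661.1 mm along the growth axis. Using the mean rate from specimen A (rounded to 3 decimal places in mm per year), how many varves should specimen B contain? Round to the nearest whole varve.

Specimen A: adjusted count: 11226 − 18 + 5 = 11213 varves.
A: Extension rate ≈ 5345.7 / 11213 = 0.477 mm/year.
Specimen B: 1661.1 mm / 0.477 mm per year = 3482.39 years ≈ 3482 varves.

3482 varves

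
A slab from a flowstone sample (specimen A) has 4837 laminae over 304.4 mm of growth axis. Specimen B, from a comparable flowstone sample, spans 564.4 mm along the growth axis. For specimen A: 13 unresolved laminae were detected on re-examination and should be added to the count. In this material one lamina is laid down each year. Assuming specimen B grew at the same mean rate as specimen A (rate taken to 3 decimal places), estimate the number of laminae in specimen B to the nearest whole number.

Specimen A: adjusted count: 4837 + 13 = 4850 laminae.
A: Mean rate = 304.4 mm / 4850 years ≈ 0.063 mm per year.
B spans 564.4 / 0.063 = 8958.73 years ≈ 8959 laminae.

8959 laminae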